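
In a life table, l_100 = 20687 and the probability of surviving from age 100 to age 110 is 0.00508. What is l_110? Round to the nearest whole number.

105

l_110 = l_100 × p = 20687 × 0.00508 = 105.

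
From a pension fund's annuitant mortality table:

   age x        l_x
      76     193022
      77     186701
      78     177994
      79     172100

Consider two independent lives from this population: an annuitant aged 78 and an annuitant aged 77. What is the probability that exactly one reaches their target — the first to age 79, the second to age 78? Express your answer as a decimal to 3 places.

0.077

p₁ = l_79/l_78 = 172100/177994 = 0.966887; p₂ = l_78/l_77 = 177994/186701 = 0.953364.
P(exactly one) = p₁(1−p₂) + (1−p₁)p₂ = 0.045092 + 0.031569 = 0.076660.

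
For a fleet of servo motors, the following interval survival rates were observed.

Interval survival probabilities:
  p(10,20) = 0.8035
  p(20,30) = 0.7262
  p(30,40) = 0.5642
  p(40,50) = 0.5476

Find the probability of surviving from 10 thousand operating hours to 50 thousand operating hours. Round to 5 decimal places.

0.18028

The overall survival probability is 0.8035 × 0.7262 × 0.5642 × 0.5476.
= 0.180276.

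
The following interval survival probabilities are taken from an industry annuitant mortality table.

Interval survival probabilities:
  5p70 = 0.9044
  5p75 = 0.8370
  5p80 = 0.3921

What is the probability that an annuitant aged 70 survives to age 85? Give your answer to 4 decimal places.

0.2968

15p70 = 0.9044 × 0.8370 × 0.3921.
= 0.296813.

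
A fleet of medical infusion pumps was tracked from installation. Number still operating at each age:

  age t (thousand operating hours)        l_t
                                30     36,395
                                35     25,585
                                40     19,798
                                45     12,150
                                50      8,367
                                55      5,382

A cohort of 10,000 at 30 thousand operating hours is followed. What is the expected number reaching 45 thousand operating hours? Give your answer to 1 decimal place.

The relevant probability is 12,150/36,395 = 0.333837.
Expected number = 10,000 × 0.333837 = 3338.4.

3338.4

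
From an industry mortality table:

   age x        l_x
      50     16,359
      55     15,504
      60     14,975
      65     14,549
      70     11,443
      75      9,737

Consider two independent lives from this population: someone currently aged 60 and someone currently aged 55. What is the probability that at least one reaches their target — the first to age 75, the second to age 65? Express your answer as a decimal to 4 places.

0.9785

p₁ = l_75/l_60 = 9,737/14,975 = 0.650217; p₂ = l_65/l_55 = 14,549/15,504 = 0.938403.
P(at least one) = 1 − (1−p₁)(1−p₂) = 1 − 0.349783 × 0.061597 = 0.978454.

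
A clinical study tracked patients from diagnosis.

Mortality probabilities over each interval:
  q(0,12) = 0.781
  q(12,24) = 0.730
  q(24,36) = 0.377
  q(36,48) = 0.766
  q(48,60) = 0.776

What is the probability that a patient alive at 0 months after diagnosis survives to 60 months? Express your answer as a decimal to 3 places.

The overall survival probability is (1 − 0.781) × (1 − 0.730) × (1 − 0.377) × (1 − 0.766) × (1 − 0.776).
= 0.219 × 0.270 × 0.623 × 0.234 × 0.224 = 0.001931.

0.002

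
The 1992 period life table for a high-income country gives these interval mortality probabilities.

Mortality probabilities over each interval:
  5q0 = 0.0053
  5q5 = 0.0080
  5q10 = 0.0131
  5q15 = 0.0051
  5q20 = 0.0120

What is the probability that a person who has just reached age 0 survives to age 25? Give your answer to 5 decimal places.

0.95722

Chaining the interval survival probabilities: (1 − 0.0053) × (1 − 0.0080) × (1 − 0.0131) × (1 − 0.0051) × (1 − 0.0120).
= 0.9947 × 0.9920 × 0.9869 × 0.9949 × 0.9880 = 0.957223.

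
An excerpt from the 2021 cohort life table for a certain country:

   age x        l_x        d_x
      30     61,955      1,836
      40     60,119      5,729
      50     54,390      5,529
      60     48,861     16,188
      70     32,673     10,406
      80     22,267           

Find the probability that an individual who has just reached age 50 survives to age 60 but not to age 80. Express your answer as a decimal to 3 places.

We want 10|20q50 = (l_60 − l_80)/l_50.
This is the probability of reaching 60 but not 80, conditional on being alive at 50: (l_60 − l_80) / l_50.
= (48,861 − 22,267) / 54,390 = 26,594 / 54,390 = 0.488950.

0.489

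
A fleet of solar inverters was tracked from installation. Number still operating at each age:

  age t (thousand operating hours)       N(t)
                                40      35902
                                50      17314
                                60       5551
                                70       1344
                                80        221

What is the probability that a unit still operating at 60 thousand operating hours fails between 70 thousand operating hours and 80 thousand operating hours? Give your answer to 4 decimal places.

This is the probability of reaching 70 but not 80, conditional on being operational at 60: (N(70) − N(80)) / N(60).
= (1344 − 221) / 5551 = 1123 / 5551 = 0.202306.

0.2023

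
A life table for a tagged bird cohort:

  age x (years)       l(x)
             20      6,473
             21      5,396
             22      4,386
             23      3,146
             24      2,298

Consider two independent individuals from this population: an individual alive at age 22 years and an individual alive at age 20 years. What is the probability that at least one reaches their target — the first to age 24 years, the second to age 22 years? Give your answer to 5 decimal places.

p₁ = l(24)/l(22) = 2,298/4,386 = 0.523940; p₂ = l(22)/l(20) = 4,386/6,473 = 0.677584.
P(at least one) = 1 − (1−p₁)(1−p₂) = 1 − 0.476060 × 0.322416 = 0.846511.

0.84651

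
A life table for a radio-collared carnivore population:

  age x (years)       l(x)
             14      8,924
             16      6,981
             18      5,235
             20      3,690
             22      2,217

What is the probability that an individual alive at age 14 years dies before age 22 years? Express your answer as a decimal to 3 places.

0.752

P(die before 22 | alive at 14) = 1 − l(22)/l(14) = 1 − 2,217/8,924 = (6,707)/8,924 = 0.751569.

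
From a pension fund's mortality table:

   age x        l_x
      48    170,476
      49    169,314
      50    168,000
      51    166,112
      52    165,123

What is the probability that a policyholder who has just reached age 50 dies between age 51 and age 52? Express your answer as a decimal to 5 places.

0.00589

We want 1|1q50 = (l_51 − l_52)/l_50.
This is the probability of reaching 51 but not 52, conditional on being alive at 50: (l_51 − l_52) / l_50.
= (166,112 − 165,123) / 168,000 = 989 / 168,000 = 0.005887.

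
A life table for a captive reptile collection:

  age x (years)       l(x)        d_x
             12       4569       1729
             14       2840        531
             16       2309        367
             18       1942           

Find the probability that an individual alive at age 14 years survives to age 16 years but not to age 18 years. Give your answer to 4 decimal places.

0.1292

This is the probability of reaching 16 but not 18, conditional on being alive at 14: (l(16) − l(18)) / l(14).
= (2309 − 1942) / 2840 = 367 / 2840 = 0.129225.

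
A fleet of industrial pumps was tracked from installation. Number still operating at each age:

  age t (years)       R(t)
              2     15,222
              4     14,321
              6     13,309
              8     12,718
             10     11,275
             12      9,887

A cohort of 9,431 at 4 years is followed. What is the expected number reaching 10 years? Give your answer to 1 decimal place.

7425.1

The relevant probability is 11,275/14,321 = 0.787305.
Expected number = 9,431 × 0.787305 = 7425.1.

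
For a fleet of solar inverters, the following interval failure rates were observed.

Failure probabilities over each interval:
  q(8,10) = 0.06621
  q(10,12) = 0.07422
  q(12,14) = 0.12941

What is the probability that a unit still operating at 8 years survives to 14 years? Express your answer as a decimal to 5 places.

0.75261

Survival from 8 to 14 is the product of surviving each interval: (1 − 0.06621) × (1 − 0.07422) × (1 − 0.12941).
= 0.93379 × 0.92578 × 0.87059 = 0.752611.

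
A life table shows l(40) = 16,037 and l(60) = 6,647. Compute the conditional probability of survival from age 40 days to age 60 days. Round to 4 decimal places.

0.4145

The conditional survival probability is l(60)/l(40) = 6,647/16,037 = 0.414479.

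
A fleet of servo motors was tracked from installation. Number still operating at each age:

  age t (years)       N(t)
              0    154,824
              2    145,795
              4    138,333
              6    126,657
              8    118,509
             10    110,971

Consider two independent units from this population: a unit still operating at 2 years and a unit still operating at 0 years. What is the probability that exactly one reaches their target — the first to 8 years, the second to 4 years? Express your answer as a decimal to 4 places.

p₁ = N(8)/N(2) = 118,509/145,795 = 0.812847; p₂ = N(4)/N(0) = 138,333/154,824 = 0.893486.
P(exactly one) = p₁(1−p₂) + (1−p₁)p₂ = 0.086580 + 0.167219 = 0.253798.

0.2538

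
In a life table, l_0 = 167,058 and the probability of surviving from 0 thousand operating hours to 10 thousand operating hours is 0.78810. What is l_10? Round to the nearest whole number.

131658

l_10 = l_0 × p = 167,058 × 0.78810 = 131658.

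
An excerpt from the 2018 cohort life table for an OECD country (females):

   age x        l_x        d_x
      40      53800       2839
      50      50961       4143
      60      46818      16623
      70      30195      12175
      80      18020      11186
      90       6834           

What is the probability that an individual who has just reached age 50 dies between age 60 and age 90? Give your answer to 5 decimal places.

0.78460

We want 10|30q50 = (l_60 − l_90)/l_50.
This is the probability of reaching 60 but not 90, conditional on being alive at 50: (l_60 − l_90) / l_50.
= (46818 − 6834) / 50961 = 39984 / 50961 = 0.784600.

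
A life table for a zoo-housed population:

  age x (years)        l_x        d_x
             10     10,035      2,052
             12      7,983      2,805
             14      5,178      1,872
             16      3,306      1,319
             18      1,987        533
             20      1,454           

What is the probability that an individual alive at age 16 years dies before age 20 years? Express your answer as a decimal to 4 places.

0.5602

P(die before 20 | alive at 16) = 1 − l_20/l_16 = 1 − 1,454/3,306 = (1,852)/3,306 = 0.560194.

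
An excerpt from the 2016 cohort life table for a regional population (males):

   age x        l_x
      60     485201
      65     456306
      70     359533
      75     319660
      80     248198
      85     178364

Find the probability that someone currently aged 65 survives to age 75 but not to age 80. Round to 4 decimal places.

This is the probability of reaching 75 but not 80, conditional on being alive at 65: (l_75 − l_80) / l_65.
= (319660 − 248198) / 456306 = 71462 / 456306 = 0.156610.

0.1566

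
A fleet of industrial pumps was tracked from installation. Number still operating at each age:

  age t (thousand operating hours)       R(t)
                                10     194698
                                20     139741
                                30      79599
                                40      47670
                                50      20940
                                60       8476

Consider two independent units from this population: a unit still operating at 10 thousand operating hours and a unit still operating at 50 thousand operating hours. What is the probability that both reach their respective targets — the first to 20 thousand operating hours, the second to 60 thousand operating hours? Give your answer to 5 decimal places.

p₁ = R(20)/R(10) = 139741/194698 = 0.717732; p₂ = R(60)/R(50) = 8476/20940 = 0.404776.
P(both) = p₁ × p₂ = 0.717732 × 0.404776 = 0.290521.

0.29052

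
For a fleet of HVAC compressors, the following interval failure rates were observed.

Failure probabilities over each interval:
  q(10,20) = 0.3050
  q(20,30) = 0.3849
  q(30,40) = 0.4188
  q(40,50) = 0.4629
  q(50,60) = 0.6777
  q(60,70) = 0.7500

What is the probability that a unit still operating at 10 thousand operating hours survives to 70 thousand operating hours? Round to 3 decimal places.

Survival from 10 to 70 is the product of surviving each interval: (1 − 0.3050) × (1 − 0.3849) × (1 − 0.4188) × (1 − 0.4629) × (1 − 0.6777) × (1 − 0.7500).
= 0.6950 × 0.6151 × 0.5812 × 0.5371 × 0.3223 × 0.2500 = 0.010753.

0.011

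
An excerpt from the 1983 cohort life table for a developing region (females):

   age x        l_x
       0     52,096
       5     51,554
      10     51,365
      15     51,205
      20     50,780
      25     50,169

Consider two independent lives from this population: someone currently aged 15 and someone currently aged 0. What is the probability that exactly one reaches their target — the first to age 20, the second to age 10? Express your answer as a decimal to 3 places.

0.022

p₁ = l_20/l_15 = 50,780/51,205 = 0.991700; p₂ = l_10/l_0 = 51,365/52,096 = 0.985968.
P(exactly one) = p₁(1−p₂) + (1−p₁)p₂ = 0.013916 + 0.008184 = 0.022099.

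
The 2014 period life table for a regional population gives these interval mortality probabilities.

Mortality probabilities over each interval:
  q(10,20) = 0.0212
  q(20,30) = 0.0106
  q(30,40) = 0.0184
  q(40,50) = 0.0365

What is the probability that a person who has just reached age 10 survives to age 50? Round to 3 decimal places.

0.916

Survival from 10 to 50 is the product of surviving each interval: (1 − 0.0212) × (1 − 0.0106) × (1 − 0.0184) × (1 − 0.0365).
= 0.9788 × 0.9894 × 0.9816 × 0.9635 = 0.915909.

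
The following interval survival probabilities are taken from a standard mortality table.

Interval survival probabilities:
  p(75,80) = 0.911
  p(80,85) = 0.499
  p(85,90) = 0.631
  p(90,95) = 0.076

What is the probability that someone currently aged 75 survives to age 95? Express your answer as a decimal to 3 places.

0.022

P(survive 75→95) = 0.911 × 0.499 × 0.631 × 0.076.
= 0.021800.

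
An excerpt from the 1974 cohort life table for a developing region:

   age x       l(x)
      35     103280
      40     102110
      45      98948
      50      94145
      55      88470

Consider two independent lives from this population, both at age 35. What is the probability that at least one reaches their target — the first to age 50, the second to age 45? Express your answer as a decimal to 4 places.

p₁ = l(50)/l(35) = 94145/103280 = 0.911551; p₂ = l(45)/l(35) = 98948/103280 = 0.958056.
P(at least one) = 1 − (1−p₁)(1−p₂) = 1 − 0.088449 × 0.041944 = 0.996290.

0.9963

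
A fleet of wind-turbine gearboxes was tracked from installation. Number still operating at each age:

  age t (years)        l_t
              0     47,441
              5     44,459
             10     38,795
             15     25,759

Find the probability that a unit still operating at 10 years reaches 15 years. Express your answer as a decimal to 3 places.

The conditional survival probability is l_15/l_10 = 25,759/38,795 = 0.663977.

0.664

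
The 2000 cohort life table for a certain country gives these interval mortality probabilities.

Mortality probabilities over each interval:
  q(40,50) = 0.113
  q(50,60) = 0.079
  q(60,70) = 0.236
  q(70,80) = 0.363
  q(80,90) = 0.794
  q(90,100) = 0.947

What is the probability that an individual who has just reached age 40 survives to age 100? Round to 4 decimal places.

P(survive 40→100) = (1 − 0.113) × (1 − 0.079) × (1 − 0.236) × (1 − 0.363) × (1 − 0.794) × (1 − 0.947).
= 0.887 × 0.921 × 0.764 × 0.637 × 0.206 × 0.053 = 0.004341.

0.0043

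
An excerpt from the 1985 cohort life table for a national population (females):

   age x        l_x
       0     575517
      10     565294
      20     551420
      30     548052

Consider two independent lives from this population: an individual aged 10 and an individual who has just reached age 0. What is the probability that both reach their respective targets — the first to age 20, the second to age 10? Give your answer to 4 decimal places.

p₁ = l_20/l_10 = 551420/565294 = 0.975457; p₂ = l_10/l_0 = 565294/575517 = 0.982237.
P(both) = p₁ × p₂ = 0.975457 × 0.982237 = 0.958130.

0.9581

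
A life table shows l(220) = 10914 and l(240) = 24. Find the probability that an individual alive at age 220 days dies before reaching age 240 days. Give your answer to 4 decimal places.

P(die before 240 | alive at 220) = 1 − l(240)/l(220) = 1 − 24/10914 = (10890)/10914 = 0.997801.

0.9978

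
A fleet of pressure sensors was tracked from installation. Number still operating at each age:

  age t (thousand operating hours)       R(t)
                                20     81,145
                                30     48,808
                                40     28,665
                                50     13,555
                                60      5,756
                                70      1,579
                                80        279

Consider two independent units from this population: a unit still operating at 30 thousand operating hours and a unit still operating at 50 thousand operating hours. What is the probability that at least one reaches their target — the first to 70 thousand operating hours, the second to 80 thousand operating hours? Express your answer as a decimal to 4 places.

0.0523

p₁ = R(70)/R(30) = 1,579/48,808 = 0.032351; p₂ = R(80)/R(50) = 279/13,555 = 0.020583.
P(at least one) = 1 − (1−p₁)(1−p₂) = 1 − 0.967649 × 0.979417 = 0.052268.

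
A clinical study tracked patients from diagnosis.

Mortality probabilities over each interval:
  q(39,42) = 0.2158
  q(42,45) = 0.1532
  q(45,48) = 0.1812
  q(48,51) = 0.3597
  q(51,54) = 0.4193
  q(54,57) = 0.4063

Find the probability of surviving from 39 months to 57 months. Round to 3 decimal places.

0.120

P(survive 39→57) = (1 − 0.2158) × (1 − 0.1532) × (1 − 0.1812) × (1 − 0.3597) × (1 − 0.4193) × (1 − 0.4063).
= 0.7842 × 0.8468 × 0.8188 × 0.6403 × 0.5807 × 0.5937 = 0.120029.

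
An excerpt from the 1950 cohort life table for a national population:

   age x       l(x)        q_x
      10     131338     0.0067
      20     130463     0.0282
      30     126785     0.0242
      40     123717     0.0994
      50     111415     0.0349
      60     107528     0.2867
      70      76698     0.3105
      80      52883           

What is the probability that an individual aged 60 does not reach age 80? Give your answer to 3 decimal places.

0.508

P(die before 80 | alive at 60) = 1 − l(80)/l(60) = 1 − 52883/107528 = (54645)/107528 = 0.508193.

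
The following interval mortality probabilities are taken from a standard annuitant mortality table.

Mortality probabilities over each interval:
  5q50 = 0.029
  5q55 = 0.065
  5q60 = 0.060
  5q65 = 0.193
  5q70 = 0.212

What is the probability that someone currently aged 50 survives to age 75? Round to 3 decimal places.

The overall survival probability is (1 − 0.029) × (1 − 0.065) × (1 − 0.060) × (1 − 0.193) × (1 − 0.212).
= 0.971 × 0.935 × 0.940 × 0.807 × 0.788 = 0.542698.

0.543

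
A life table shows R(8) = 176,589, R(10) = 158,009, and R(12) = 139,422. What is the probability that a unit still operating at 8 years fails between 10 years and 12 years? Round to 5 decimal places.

This is the probability of reaching 10 but not 12, conditional on being operational at 8: (R(10) − R(12)) / R(8).
= (158,009 − 139,422) / 176,589 = 18,587 / 176,589 = 0.105256.

0.10526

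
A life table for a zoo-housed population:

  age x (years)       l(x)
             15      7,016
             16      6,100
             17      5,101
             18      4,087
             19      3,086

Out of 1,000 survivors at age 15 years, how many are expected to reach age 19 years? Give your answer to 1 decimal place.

The relevant probability is 3,086/7,016 = 0.439852.
Expected number = 1,000 × 0.439852 = 439.9.

439.9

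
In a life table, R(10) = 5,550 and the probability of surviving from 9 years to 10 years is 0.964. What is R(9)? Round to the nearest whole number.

R(9) = R(10) / p = 5,550 / 0.964 = 5757.

5757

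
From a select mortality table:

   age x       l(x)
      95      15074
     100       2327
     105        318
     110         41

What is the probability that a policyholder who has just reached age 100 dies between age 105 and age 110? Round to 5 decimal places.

This is the probability of reaching 105 but not 110, conditional on being alive at 100: (l(105) − l(110)) / l(100).
= (318 − 41) / 2327 = 277 / 2327 = 0.119037.

0.11904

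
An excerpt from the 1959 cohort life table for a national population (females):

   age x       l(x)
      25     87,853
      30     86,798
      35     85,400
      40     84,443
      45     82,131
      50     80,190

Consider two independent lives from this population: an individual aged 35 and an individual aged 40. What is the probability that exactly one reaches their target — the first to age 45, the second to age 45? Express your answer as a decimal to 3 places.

p₁ = l(45)/l(35) = 82,131/85,400 = 0.961721; p₂ = l(45)/l(40) = 82,131/84,443 = 0.972621.
P(exactly one) = p₁(1−p₂) + (1−p₁)p₂ = 0.026331 + 0.037231 = 0.063562.

0.064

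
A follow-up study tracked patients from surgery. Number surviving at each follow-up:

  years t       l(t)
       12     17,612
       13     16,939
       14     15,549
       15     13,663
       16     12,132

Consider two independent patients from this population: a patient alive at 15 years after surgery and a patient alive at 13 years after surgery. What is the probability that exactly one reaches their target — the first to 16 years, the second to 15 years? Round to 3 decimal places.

p₁ = l(16)/l(15) = 12,132/13,663 = 0.887946; p₂ = l(15)/l(13) = 13,663/16,939 = 0.806600.
P(exactly one) = p₁(1−p₂) + (1−p₁)p₂ = 0.171729 + 0.090383 = 0.262112.

0.262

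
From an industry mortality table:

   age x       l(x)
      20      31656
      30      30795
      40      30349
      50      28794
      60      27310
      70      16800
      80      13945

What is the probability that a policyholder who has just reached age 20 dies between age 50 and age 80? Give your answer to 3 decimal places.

This is the probability of reaching 50 but not 80, conditional on being alive at 20: (l(50) − l(80)) / l(20).
= (28794 − 13945) / 31656 = 14849 / 31656 = 0.469074.

0.469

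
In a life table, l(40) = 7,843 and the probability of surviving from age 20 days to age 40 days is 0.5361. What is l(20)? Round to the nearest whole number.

14630

l(20) = l(40) / p = 7,843 / 0.5361 = 14630.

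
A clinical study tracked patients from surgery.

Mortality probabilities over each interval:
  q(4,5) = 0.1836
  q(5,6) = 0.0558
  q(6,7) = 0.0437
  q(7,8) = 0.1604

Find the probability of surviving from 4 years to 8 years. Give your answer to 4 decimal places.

0.6189

Survival from 4 to 8 is the product of surviving each interval: (1 − 0.1836) × (1 − 0.0558) × (1 − 0.0437) × (1 − 0.1604).
= 0.8164 × 0.9442 × 0.9563 × 0.8396 = 0.618919.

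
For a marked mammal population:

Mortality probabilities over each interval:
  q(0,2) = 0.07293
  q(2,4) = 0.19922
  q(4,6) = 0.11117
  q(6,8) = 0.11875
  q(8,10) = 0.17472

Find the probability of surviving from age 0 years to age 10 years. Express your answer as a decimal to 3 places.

Survival from 0 to 10 is the product of surviving each interval: (1 − 0.07293) × (1 − 0.19922) × (1 − 0.11117) × (1 − 0.11875) × (1 − 0.17472).
= 0.92707 × 0.80078 × 0.88883 × 0.88125 × 0.82528 = 0.479894.

0.480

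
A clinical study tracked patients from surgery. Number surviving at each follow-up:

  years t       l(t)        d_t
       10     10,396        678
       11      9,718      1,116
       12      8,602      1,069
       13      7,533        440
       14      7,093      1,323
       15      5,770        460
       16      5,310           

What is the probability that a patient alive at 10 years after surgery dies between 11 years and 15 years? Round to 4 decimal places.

0.3798

This is the probability of reaching 11 but not 15, conditional on being alive at 10: (l(11) − l(15)) / l(10).
= (9,718 − 5,770) / 10,396 = 3,948 / 10,396 = 0.379761.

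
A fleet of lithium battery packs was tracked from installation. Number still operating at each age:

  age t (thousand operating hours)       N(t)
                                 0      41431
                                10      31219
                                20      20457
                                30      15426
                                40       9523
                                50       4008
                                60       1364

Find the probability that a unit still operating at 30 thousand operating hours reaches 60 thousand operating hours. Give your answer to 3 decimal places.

0.088

The conditional survival probability is N(60)/N(30) = 1364/15426 = 0.088422.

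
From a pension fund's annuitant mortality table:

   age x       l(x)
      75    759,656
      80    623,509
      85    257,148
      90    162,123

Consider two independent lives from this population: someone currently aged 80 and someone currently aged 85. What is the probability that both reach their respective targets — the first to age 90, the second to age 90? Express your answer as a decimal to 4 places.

p₁ = l(90)/l(80) = 162,123/623,509 = 0.260017; p₂ = l(90)/l(85) = 162,123/257,148 = 0.630466.
P(both) = p₁ × p₂ = 0.260017 × 0.630466 = 0.163932.

0.1639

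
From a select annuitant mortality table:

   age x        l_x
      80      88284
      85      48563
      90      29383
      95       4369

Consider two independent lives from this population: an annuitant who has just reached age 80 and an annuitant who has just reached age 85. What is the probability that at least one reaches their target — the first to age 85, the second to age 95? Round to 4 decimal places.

p₁ = l_85/l_80 = 48563/88284 = 0.550077; p₂ = l_95/l_85 = 4369/48563 = 0.089966.
P(at least one) = 1 − (1−p₁)(1−p₂) = 1 − 0.449923 × 0.910034 = 0.590555.

0.5906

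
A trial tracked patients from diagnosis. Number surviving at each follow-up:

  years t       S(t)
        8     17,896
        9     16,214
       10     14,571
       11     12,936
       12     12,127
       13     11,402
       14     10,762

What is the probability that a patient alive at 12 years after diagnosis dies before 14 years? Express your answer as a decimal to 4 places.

0.1126

P(die before 14 | alive at 12) = 1 − S(14)/S(12) = 1 − 10,762/12,127 = (1,365)/12,127 = 0.112559.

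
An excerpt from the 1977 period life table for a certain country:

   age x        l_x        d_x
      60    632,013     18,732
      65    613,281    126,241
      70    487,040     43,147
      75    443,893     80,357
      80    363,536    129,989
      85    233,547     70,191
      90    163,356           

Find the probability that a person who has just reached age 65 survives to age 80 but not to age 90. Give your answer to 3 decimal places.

0.326

This is the probability of reaching 80 but not 90, conditional on being alive at 65: (l_80 − l_90) / l_65.
= (363,536 − 163,356) / 613,281 = 200,180 / 613,281 = 0.326408.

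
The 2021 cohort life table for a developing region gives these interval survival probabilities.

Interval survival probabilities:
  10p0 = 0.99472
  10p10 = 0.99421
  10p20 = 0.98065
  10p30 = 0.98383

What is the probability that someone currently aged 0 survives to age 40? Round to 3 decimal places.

0.954

The overall survival probability is 0.99472 × 0.99421 × 0.98065 × 0.98383.
= 0.954142.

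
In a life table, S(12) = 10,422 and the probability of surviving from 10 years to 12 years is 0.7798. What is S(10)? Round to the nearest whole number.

13365

S(10) = S(12) / p = 10,422 / 0.7798 = 13365.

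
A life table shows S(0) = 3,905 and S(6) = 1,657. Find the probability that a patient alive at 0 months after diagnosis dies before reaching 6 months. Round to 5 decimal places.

P(die before 6 | alive at 0) = 1 − S(6)/S(0) = 1 − 1,657/3,905 = (2,248)/3,905 = 0.575672.

0.57567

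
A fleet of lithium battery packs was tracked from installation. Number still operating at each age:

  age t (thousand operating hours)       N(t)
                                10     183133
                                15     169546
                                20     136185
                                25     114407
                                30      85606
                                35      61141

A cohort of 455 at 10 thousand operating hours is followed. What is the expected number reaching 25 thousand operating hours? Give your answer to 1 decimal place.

The relevant probability is 114407/183133 = 0.624721.
Expected number = 455 × 0.624721 = 284.2.

284.2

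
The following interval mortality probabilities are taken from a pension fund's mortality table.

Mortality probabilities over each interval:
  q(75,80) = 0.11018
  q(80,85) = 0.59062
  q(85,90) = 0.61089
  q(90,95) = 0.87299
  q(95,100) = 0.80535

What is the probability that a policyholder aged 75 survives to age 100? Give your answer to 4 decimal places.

The overall survival probability is (1 − 0.11018) × (1 − 0.59062) × (1 − 0.61089) × (1 − 0.87299) × (1 − 0.80535).
= 0.88982 × 0.40938 × 0.38911 × 0.12701 × 0.19465 = 0.003504.

0.0035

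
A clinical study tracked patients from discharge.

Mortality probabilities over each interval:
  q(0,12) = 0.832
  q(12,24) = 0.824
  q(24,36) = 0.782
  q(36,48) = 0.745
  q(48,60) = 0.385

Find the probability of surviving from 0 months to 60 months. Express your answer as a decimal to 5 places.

Survival from 0 to 60 is the product of surviving each interval: (1 − 0.832) × (1 − 0.824) × (1 − 0.782) × (1 − 0.745) × (1 − 0.385).
= 0.168 × 0.176 × 0.218 × 0.255 × 0.615 = 0.001011.

0.00101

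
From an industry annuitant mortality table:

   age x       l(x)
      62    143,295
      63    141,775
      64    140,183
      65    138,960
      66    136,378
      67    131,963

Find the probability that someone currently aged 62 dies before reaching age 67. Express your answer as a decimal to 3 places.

P(die before 67 | alive at 62) = 1 − l(67)/l(62) = 1 − 131,963/143,295 = (11,332)/143,295 = 0.079082.

0.079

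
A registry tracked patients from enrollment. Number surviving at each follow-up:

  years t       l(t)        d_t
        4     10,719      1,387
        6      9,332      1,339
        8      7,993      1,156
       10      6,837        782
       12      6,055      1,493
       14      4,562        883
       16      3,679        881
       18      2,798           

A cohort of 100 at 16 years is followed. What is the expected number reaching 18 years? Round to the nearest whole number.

76

The relevant probability is 2,798/3,679 = 0.760533.
Expected number = 100 × 0.760533 = 76.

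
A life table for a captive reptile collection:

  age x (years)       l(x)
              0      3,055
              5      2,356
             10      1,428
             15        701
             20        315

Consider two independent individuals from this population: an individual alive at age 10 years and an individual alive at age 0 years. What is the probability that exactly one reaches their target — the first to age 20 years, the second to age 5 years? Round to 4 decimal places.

0.6516

p₁ = l(20)/l(10) = 315/1,428 = 0.220588; p₂ = l(5)/l(0) = 2,356/3,055 = 0.771195.
P(exactly one) = p₁(1−p₂) + (1−p₁)p₂ = 0.050472 + 0.601079 = 0.651550.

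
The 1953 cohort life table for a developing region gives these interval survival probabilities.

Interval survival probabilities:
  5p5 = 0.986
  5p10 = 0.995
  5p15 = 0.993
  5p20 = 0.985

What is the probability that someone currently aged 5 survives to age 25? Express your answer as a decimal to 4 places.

Chaining the interval survival probabilities: 0.986 × 0.995 × 0.993 × 0.985.
= 0.959589.

0.9596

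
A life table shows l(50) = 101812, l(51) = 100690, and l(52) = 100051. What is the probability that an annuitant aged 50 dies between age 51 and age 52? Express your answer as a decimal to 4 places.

0.0063

This is the probability of reaching 51 but not 52, conditional on being alive at 50: (l(51) − l(52)) / l(50).
= (100690 − 100051) / 101812 = 639 / 101812 = 0.006276.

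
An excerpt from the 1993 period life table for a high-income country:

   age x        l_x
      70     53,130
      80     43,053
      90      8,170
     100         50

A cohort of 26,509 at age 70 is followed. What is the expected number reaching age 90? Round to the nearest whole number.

4076

The relevant probability is 8,170/53,130 = 0.153774.
Expected number = 26,509 × 0.153774 = 4076.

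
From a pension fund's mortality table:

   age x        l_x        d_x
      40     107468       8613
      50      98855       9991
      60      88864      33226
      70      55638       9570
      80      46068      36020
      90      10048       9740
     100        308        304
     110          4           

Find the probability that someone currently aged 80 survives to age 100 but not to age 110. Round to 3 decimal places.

This is the probability of reaching 100 but not 110, conditional on being alive at 80: (l_100 − l_110) / l_80.
= (308 − 4) / 46068 = 304 / 46068 = 0.006599.

0.007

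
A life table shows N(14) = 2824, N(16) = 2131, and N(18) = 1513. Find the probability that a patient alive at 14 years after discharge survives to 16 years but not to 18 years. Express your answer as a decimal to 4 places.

0.2188

This is the probability of reaching 16 but not 18, conditional on being alive at 14: (N(16) − N(18)) / N(14).
= (2131 − 1513) / 2824 = 618 / 2824 = 0.218839.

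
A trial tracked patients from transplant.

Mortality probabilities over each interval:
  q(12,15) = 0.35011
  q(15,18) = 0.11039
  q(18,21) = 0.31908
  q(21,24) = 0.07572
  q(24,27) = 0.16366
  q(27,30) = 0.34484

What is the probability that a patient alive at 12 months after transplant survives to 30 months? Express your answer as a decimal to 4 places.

P(survive 12→30) = (1 − 0.35011) × (1 − 0.11039) × (1 − 0.31908) × (1 − 0.07572) × (1 − 0.16366) × (1 − 0.34484).
= 0.64989 × 0.88961 × 0.68092 × 0.92428 × 0.83634 × 0.65516 = 0.199374.

0.1994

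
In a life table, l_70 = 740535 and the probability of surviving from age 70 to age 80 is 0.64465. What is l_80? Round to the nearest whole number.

l_80 = l_70 × p = 740535 × 0.64465 = 477386.

477386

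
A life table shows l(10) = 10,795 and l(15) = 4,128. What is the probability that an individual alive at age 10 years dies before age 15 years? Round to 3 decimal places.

0.618

P(die before 15 | alive at 10) = 1 − l(15)/l(10) = 1 − 4,128/10,795 = (6,667)/10,795 = 0.617601.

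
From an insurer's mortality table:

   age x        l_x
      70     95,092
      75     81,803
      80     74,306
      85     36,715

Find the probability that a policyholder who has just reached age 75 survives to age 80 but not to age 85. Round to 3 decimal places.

We want 5|5q75 = (l_80 − l_85)/l_75.
This is the probability of reaching 80 but not 85, conditional on being alive at 75: (l_80 − l_85) / l_75.
= (74,306 − 36,715) / 81,803 = 37,591 / 81,803 = 0.459531.

0.460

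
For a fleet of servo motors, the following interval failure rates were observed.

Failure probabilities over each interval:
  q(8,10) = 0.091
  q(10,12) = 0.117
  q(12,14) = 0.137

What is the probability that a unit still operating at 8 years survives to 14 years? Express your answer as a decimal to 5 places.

Chaining the interval survival probabilities: (1 − 0.091) × (1 − 0.117) × (1 − 0.137).
= 0.909 × 0.883 × 0.863 = 0.692684.

0.69268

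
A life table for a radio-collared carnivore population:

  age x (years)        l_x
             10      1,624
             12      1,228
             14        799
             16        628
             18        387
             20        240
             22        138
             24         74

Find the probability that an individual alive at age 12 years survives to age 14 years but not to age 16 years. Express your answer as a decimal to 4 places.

0.1393

This is the probability of reaching 14 but not 16, conditional on being alive at 12: (l_14 − l_16) / l_12.
= (799 − 628) / 1,228 = 171 / 1,228 = 0.139251.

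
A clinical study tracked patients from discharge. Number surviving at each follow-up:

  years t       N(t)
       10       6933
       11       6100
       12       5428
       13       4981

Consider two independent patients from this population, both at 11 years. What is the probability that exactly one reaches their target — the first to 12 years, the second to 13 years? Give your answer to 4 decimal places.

0.2532

p₁ = N(12)/N(11) = 5428/6100 = 0.889836; p₂ = N(13)/N(11) = 4981/6100 = 0.816557.
P(exactly one) = p₁(1−p₂) + (1−p₁)p₂ = 0.163234 + 0.089955 = 0.253189.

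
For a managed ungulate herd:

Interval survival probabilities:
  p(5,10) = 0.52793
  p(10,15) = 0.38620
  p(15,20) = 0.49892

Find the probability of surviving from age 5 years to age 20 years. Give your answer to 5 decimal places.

Chaining the interval survival probabilities: 0.52793 × 0.38620 × 0.49892.
= 0.101723.

0.10172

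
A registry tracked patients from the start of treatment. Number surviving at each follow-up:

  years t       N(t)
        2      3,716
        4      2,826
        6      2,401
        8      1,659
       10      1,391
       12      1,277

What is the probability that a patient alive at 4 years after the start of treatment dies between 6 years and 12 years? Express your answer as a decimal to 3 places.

0.398

This is the probability of reaching 6 but not 12, conditional on being alive at 4: (N(6) − N(12)) / N(4).
= (2,401 − 1,277) / 2,826 = 1,124 / 2,826 = 0.397735.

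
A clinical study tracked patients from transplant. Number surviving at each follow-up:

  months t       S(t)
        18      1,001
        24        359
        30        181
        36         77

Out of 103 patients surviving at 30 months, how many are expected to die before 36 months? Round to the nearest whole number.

59

The relevant probability is 1 − 77/181 = 0.574586.
Expected number = 103 × 0.574586 = 59.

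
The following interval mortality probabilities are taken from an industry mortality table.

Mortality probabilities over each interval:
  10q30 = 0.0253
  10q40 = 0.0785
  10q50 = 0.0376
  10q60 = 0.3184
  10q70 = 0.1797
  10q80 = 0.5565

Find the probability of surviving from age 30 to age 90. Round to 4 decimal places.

0.2143

60p30 = (1 − 0.0253) × (1 − 0.0785) × (1 − 0.0376) × (1 − 0.3184) × (1 − 0.1797) × (1 − 0.5565).
= 0.9747 × 0.9215 × 0.9624 × 0.6816 × 0.8203 × 0.4435 = 0.214347.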